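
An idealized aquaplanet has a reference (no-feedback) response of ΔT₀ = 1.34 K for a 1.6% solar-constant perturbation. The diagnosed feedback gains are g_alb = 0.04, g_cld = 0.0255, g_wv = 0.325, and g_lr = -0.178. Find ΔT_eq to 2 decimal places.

Total gain g = 0.04 + 0.0255 + 0.325 − 0.178 = 0.2125.
Amplification A = 1/(1 − 0.2125) = 1.27.
ΔT = 1.34 × 1.27 = 1.70 K.

1.70 K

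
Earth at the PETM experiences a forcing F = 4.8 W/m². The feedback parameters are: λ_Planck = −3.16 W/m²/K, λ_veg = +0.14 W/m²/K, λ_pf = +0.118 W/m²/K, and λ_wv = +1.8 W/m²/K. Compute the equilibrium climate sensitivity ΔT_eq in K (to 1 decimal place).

4.4 K

Net feedback parameter λ = (−3.16) + (+0.14) + (+0.118) + (+1.8) = -1.102 W/m²/K.
ΔT = −F/λ = −4.8/(-1.102) = 4.4 K.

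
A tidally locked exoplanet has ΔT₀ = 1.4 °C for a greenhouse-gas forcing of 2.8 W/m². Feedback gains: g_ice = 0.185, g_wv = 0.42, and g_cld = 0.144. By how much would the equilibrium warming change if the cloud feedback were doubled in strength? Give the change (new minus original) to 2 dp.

Original: g = 0.749, ΔT = 1.4/(1−0.749) = 5.5777 °C.
With doubled cloud: g' = 0.893, ΔT' = 1.4/(1−0.893) = 13.0841 °C.
Change = 13.0841 − 5.5777 = 7.51 °C.

7.51 °C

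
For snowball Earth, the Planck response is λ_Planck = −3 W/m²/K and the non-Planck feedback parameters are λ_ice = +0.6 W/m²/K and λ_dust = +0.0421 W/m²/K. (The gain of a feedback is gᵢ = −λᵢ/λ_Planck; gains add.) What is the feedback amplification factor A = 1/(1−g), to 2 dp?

Convert to gains: g_ice = 0.6/3 = 0.2; g_dust = 0.0421/3 = 0.01403.
Total gain g = 0.21403.
A = 1/(1 − 0.21403) = 1.27.

1.27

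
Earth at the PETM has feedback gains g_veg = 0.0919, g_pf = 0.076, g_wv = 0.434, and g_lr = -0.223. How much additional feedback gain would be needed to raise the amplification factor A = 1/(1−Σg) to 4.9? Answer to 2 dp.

0.42

Current total gain = 0.3789.
Target gain for A = 4.9: g* = 1 − 1/4.9 = 0.7959.
Additional gain needed = 0.7959 − 0.3789 = 0.42.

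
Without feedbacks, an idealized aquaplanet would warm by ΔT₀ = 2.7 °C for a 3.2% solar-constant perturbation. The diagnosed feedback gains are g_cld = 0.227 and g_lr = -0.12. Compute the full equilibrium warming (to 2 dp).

3.02 °C

Total gain g = 0.227 − 0.12 = 0.107.
Amplification A = 1/(1 − 0.107) = 1.12.
ΔT = 2.7 × 1.12 = 3.02 °C.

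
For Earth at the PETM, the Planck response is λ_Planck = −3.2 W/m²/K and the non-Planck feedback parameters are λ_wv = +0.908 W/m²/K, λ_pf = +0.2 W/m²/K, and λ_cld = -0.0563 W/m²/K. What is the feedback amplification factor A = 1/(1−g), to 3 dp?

1.490

Convert to gains: g_wv = 0.908/3.2 = 0.2838; g_pf = 0.2/3.2 = 0.0625; g_cld = -0.0563/3.2 = -0.01759.
Total gain g = 0.32871.
A = 1/(1 − 0.32871) = 1.490.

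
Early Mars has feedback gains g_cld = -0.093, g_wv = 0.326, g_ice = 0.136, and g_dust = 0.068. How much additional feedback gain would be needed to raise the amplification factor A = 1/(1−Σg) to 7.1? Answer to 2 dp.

0.42

Current total gain = 0.437.
Target gain for A = 7.1: g* = 1 − 1/7.1 = 0.8592.
Additional gain needed = 0.8592 − 0.437 = 0.42.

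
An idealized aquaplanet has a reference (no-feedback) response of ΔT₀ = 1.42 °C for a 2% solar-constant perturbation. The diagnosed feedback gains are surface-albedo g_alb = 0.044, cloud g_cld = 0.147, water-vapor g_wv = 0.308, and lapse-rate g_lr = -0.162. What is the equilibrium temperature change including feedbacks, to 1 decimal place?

2.1 °C

Total gain g = 0.044 + 0.147 + 0.308 − 0.162 = 0.337.
Amplification A = 1/(1 − 0.337) = 1.508.
ΔT = 1.42 × 1.508 = 2.1 °C.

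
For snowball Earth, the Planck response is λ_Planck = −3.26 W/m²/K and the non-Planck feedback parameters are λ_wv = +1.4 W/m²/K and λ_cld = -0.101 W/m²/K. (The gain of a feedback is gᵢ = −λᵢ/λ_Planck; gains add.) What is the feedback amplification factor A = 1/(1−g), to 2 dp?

1.66

Convert to gains: g_wv = 1.4/3.26 = 0.4294; g_cld = -0.101/3.26 = -0.03098.
Total gain g = 0.39842.
A = 1/(1 − 0.39842) = 1.66.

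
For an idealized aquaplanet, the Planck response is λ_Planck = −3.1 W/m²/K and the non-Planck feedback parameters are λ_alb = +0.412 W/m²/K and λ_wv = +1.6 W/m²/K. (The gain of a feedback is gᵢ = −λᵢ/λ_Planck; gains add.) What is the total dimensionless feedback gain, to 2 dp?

Convert to gains: g_alb = 0.412/3.1 = 0.1329; g_wv = 1.6/3.1 = 0.5161.
Total gain g = 0.649.

0.65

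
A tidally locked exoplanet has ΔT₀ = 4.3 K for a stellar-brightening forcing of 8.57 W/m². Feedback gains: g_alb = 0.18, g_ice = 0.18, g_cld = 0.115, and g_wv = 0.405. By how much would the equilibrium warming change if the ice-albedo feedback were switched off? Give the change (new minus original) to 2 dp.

-21.50 K

Original: g = 0.88, ΔT = 4.3/(1−0.88) = 35.8333 K.
Without ice-albedo: g' = 0.7, ΔT' = 4.3/(1−0.7) = 14.3333 K.
Change = 14.3333 − 35.8333 = -21.50 K.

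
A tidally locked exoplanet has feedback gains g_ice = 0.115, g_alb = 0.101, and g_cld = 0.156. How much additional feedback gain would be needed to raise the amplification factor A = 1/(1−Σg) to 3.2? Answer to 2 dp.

0.32

Current total gain = 0.372.
Target gain for A = 3.2: g* = 1 − 1/3.2 = 0.6875.
Additional gain needed = 0.6875 − 0.372 = 0.32.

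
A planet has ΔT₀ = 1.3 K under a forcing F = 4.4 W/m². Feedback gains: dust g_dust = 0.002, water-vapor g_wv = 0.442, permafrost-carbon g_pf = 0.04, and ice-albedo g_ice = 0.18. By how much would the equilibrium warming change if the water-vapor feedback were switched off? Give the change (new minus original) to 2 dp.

Original: g = 0.664, ΔT = 1.3/(1−0.664) = 3.8690 K.
Without water-vapor: g' = 0.222, ΔT' = 1.3/(1−0.222) = 1.6710 K.
Change = 1.6710 − 3.8690 = -2.20 K.

-2.20 K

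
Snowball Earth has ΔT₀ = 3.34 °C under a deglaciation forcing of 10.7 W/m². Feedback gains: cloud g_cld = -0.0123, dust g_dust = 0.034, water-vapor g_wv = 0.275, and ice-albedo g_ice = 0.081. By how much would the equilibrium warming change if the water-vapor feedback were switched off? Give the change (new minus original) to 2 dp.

-1.64 °C

Original: g = 0.3777, ΔT = 3.34/(1−0.3777) = 5.3672 °C.
Without water-vapor: g' = 0.1027, ΔT' = 3.34/(1−0.1027) = 3.7223 °C.
Change = 3.7223 − 5.3672 = -1.64 °C.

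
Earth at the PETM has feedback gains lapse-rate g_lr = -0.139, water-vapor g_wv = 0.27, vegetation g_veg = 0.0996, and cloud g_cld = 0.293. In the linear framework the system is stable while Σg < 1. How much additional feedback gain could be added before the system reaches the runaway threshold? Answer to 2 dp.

Current total gain = -0.139 + 0.27 + 0.0996 + 0.293 = 0.5236.
Margin to runaway = 1 − 0.5236 = 0.48.

0.48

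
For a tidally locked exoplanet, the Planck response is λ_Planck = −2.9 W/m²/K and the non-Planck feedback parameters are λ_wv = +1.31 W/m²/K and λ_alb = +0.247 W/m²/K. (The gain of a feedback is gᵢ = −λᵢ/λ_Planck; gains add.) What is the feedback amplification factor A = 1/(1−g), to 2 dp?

2.16

Convert to gains: g_wv = 1.31/2.9 = 0.4517; g_alb = 0.247/2.9 = 0.08517.
Total gain g = 0.53687.
A = 1/(1 − 0.53687) = 2.16.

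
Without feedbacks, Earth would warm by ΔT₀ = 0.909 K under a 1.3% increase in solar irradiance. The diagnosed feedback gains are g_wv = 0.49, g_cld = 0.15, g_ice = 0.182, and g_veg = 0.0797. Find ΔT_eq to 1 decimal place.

9.2 K

Total gain g = 0.49 + 0.15 + 0.182 + 0.0797 = 0.9017.
Amplification A = 1/(1 − 0.9017) = 10.17.
ΔT = 0.909 × 10.17 = 9.2 K.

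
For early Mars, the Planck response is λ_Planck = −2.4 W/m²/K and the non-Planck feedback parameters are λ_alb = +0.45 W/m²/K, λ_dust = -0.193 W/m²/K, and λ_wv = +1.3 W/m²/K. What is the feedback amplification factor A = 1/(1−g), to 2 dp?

Convert to gains: g_alb = 0.45/2.4 = 0.1875; g_dust = -0.193/2.4 = -0.08042; g_wv = 1.3/2.4 = 0.5417.
Total gain g = 0.64878.
A = 1/(1 − 0.64878) = 2.85.

2.85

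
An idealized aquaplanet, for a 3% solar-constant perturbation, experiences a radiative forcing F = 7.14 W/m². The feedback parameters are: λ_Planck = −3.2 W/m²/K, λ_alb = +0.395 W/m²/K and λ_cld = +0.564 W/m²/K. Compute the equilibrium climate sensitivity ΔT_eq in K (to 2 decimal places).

Net feedback parameter λ = (−3.2) + (+0.395) + (+0.564) = -2.241 W/m²/K.
ΔT = −F/λ = −7.14/(-2.241) = 3.19 K.

3.19 K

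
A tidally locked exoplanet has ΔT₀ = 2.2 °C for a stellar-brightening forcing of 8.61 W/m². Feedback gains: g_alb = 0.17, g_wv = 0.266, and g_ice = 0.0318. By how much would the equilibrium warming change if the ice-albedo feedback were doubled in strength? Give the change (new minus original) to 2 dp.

Original: g = 0.4678, ΔT = 2.2/(1−0.4678) = 4.1338 °C.
With doubled ice-albedo: g' = 0.4996, ΔT' = 2.2/(1−0.4996) = 4.3965 °C.
Change = 4.3965 − 4.1338 = 0.26 °C.

0.26 °C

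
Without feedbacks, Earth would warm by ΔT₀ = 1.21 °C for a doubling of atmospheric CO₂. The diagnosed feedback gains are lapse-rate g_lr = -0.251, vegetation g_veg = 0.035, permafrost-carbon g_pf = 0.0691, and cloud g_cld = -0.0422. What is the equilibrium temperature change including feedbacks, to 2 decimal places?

Total gain g = -0.251 + 0.035 + 0.0691 − 0.0422 = -0.1891.
Amplification A = 1/(1 + 0.1891) = 0.841.
ΔT = 1.21 × 0.841 = 1.02 °C.

1.02 °C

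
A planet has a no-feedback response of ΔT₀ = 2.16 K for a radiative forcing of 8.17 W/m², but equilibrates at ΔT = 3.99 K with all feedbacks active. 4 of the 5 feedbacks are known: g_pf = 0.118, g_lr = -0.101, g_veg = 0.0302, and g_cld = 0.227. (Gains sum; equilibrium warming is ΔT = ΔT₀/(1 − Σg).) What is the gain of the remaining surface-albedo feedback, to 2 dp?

Amplification A = ΔT/ΔT₀ = 3.99/2.16 = 1.847.
Total gain g = 1 − 1/A = 1 − 1/1.847 = 0.4586.
Known gains sum to 0.118 − 0.101 + 0.0302 + 0.227 = 0.2742.
g_alb = 0.4586 − 0.2742 = 0.18.

0.18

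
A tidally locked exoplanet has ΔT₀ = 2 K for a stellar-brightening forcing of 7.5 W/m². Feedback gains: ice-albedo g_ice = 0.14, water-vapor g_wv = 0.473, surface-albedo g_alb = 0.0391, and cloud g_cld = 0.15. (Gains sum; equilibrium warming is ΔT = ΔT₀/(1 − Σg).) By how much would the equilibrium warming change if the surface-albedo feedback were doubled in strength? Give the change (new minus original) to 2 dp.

2.49 K

Original: g = 0.8021, ΔT = 2/(1−0.8021) = 10.1061 K.
With doubled surface-albedo: g' = 0.8412, ΔT' = 2/(1−0.8412) = 12.5945 K.
Change = 12.5945 − 10.1061 = 2.49 K.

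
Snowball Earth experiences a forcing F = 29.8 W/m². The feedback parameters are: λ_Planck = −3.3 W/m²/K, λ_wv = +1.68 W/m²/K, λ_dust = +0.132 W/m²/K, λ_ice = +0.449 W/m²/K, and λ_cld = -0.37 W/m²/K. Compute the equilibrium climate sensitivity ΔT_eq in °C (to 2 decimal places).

21.15 °C

Net feedback parameter λ = (−3.3) + (+1.68) + (+0.132) + (+0.449) + (-0.37) = -1.409 W/m²/K.
ΔT = −F/λ = −29.8/(-1.409) = 21.15 °C.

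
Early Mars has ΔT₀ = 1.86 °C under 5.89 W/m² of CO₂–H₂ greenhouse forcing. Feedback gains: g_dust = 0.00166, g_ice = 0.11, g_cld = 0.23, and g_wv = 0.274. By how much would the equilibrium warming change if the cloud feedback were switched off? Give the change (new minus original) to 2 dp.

-1.81 °C

Original: g = 0.61566, ΔT = 1.86/(1−0.61566) = 4.8395 °C.
Without cloud: g' = 0.38566, ΔT' = 1.86/(1−0.38566) = 3.0276 °C.
Change = 3.0276 − 4.8395 = -1.81 °C.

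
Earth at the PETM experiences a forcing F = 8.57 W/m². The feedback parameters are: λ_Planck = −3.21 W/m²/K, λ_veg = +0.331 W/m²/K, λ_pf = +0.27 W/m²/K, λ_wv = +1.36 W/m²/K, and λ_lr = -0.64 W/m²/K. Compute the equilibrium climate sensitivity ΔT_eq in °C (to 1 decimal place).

Net feedback parameter λ = (−3.21) + (+0.331) + (+0.27) + (+1.36) + (-0.64) = -1.889 W/m²/K.
ΔT = −F/λ = −8.57/(-1.889) = 4.5 °C.

4.5 °C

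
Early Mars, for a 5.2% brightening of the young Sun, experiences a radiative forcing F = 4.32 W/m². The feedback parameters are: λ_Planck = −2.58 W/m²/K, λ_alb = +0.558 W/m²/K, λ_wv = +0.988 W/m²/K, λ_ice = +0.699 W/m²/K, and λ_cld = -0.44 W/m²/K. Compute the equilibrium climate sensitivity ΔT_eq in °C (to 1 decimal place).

Net feedback parameter λ = (−2.58) + (+0.558) + (+0.988) + (+0.699) + (-0.44) = -0.775 W/m²/K.
ΔT = −F/λ = −4.32/(-0.775) = 5.6 °C.

5.6 °C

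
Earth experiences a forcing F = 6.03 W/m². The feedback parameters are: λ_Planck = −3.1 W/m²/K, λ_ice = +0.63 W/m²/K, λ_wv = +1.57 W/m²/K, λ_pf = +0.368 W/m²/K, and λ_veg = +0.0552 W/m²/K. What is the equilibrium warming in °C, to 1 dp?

Net feedback parameter λ = (−3.1) + (+0.63) + (+1.57) + (+0.368) + (+0.0552) = -0.4768 W/m²/K.
ΔT = −F/λ = −6.03/(-0.4768) = 12.6 °C.

12.6 °C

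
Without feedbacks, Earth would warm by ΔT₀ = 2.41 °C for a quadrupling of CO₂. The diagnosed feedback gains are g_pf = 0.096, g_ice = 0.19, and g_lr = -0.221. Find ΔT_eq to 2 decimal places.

2.58 °C

Total gain g = 0.096 + 0.19 − 0.221 = 0.065.
Amplification A = 1/(1 − 0.065) = 1.07.
ΔT = 2.41 × 1.07 = 2.58 °C.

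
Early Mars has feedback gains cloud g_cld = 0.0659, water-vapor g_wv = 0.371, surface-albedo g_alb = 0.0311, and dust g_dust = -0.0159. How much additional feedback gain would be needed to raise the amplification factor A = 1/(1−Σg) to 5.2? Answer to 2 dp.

Current total gain = 0.4521.
Target gain for A = 5.2: g* = 1 − 1/5.2 = 0.8077.
Additional gain needed = 0.8077 − 0.4521 = 0.36.

0.36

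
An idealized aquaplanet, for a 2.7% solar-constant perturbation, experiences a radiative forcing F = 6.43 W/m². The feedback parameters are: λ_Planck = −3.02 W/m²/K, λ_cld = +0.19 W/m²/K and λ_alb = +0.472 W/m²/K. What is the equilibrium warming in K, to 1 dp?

2.7 K

Net feedback parameter λ = (−3.02) + (+0.19) + (+0.472) = -2.358 W/m²/K.
ΔT = −F/λ = −6.43/(-2.358) = 2.7 K.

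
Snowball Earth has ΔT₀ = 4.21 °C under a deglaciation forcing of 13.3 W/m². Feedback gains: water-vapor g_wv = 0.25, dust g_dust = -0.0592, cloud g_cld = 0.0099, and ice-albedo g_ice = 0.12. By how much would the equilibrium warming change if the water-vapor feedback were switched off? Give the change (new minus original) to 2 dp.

Original: g = 0.3207, ΔT = 4.21/(1−0.3207) = 6.1976 °C.
Without water-vapor: g' = 0.0707, ΔT' = 4.21/(1−0.0707) = 4.5303 °C.
Change = 4.5303 − 6.1976 = -1.67 °C.

-1.67 °C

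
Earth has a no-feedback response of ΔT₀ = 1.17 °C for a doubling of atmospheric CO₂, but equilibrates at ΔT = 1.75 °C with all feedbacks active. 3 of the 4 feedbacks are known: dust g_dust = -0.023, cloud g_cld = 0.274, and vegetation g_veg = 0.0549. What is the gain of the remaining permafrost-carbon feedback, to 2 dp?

0.03

Amplification A = ΔT/ΔT₀ = 1.75/1.17 = 1.496.
Total gain g = 1 − 1/A = 1 − 1/1.496 = 0.3316.
Known gains sum to -0.023 + 0.274 + 0.0549 = 0.3059.
g_pf = 0.3316 − 0.3059 = 0.03.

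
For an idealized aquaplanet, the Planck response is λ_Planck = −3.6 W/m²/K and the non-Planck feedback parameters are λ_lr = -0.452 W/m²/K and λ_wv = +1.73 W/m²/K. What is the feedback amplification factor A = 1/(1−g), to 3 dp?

1.550

Convert to gains: g_lr = -0.452/3.6 = -0.1256; g_wv = 1.73/3.6 = 0.4806.
Total gain g = 0.355.
A = 1/(1 − 0.355) = 1.550.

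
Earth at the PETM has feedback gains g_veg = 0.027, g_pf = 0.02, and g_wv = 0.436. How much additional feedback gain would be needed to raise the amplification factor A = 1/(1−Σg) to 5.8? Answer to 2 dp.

Current total gain = 0.483.
Target gain for A = 5.8: g* = 1 − 1/5.8 = 0.8276.
Additional gain needed = 0.8276 − 0.483 = 0.34.

0.34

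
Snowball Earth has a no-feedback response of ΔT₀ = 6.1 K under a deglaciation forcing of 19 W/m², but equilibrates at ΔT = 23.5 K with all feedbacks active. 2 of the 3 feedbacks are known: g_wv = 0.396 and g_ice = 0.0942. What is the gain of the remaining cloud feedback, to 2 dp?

0.25

Amplification A = ΔT/ΔT₀ = 23.5/6.1 = 3.852.
Total gain g = 1 − 1/A = 1 − 1/3.852 = 0.7404.
Known gains sum to 0.396 + 0.0942 = 0.4902.
g_cld = 0.7404 − 0.4902 = 0.25.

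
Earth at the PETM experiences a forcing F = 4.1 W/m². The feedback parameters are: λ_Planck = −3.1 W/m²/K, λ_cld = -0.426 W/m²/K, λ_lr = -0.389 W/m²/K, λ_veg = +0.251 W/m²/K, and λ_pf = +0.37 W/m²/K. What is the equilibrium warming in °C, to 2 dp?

1.24 °C

Net feedback parameter λ = (−3.1) + (-0.426) + (-0.389) + (+0.251) + (+0.37) = -3.294 W/m²/K.
ΔT = −F/λ = −4.1/(-3.294) = 1.24 °C.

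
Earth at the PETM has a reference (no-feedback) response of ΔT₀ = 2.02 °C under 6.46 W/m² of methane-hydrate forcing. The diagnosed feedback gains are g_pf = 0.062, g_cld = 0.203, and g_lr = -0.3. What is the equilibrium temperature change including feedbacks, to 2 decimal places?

1.95 °C

Total gain g = 0.062 + 0.203 − 0.3 = -0.035.
Amplification A = 1/(1 + 0.035) = 0.9662.
ΔT = 2.02 × 0.9662 = 1.95 °C.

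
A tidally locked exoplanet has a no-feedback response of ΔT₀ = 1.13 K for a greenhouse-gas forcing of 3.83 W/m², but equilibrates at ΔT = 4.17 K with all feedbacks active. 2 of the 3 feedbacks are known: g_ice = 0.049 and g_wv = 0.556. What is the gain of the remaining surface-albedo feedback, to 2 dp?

Amplification A = ΔT/ΔT₀ = 4.17/1.13 = 3.69.
Total gain g = 1 − 1/A = 1 − 1/3.69 = 0.729.
Known gains sum to 0.049 + 0.556 = 0.605.
g_alb = 0.729 − 0.605 = 0.12.

0.12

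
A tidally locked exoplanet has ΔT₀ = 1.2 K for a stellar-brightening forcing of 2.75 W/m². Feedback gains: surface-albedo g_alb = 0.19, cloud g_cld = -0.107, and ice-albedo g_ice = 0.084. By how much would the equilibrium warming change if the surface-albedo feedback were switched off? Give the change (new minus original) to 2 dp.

-0.27 K

Original: g = 0.167, ΔT = 1.2/(1−0.167) = 1.4406 K.
Without surface-albedo: g' = -0.023, ΔT' = 1.2/(1+0.023) = 1.1730 K.
Change = 1.1730 − 1.4406 = -0.27 K.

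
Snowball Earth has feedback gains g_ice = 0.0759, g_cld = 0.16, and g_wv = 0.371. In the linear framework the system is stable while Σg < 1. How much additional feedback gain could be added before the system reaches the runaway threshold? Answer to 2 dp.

0.39

Current total gain = 0.0759 + 0.16 + 0.371 = 0.6069.
Margin to runaway = 1 − 0.6069 = 0.39.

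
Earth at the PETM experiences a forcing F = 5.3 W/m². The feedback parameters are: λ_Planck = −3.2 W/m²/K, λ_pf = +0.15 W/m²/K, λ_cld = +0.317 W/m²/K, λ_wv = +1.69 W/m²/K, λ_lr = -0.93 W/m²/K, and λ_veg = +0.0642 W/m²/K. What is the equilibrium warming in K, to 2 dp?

Net feedback parameter λ = (−3.2) + (+0.15) + (+0.317) + (+1.69) + (-0.93) + (+0.0642) = -1.9088 W/m²/K.
ΔT = −F/λ = −5.3/(-1.9088) = 2.78 K.

2.78 K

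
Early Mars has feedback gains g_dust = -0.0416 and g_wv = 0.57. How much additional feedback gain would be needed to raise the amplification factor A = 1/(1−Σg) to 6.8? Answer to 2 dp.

0.32

Current total gain = 0.5284.
Target gain for A = 6.8: g* = 1 − 1/6.8 = 0.8529.
Additional gain needed = 0.8529 − 0.5284 = 0.32.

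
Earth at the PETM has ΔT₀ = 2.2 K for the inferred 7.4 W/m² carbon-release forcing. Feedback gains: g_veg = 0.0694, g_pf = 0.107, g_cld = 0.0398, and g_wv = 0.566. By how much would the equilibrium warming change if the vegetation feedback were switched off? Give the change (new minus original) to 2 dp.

Original: g = 0.7822, ΔT = 2.2/(1−0.7822) = 10.1010 K.
Without vegetation: g' = 0.7128, ΔT' = 2.2/(1−0.7128) = 7.6602 K.
Change = 7.6602 − 10.1010 = -2.44 K.

-2.44 K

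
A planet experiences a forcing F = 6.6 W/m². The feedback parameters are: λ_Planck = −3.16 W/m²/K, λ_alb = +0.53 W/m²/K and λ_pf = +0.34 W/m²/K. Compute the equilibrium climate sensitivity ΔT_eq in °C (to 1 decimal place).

Net feedback parameter λ = (−3.16) + (+0.53) + (+0.34) = -2.29 W/m²/K.
ΔT = −F/λ = −6.6/(-2.29) = 2.9 °C.

2.9 °C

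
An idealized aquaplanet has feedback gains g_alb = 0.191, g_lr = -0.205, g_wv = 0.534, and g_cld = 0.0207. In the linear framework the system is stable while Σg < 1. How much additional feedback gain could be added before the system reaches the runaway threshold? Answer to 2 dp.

Current total gain = 0.191 − 0.205 + 0.534 + 0.0207 = 0.5407.
Margin to runaway = 1 − 0.5407 = 0.46.

0.46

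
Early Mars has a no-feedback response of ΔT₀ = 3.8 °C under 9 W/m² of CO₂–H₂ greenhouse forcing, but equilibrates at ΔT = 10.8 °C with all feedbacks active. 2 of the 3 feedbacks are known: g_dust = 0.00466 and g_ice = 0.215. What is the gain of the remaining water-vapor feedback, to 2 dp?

Amplification A = ΔT/ΔT₀ = 10.8/3.8 = 2.842.
Total gain g = 1 − 1/A = 1 − 1/2.842 = 0.6481.
Known gains sum to 0.00466 + 0.215 = 0.21966.
g_wv = 0.6481 − 0.21966 = 0.43.

0.43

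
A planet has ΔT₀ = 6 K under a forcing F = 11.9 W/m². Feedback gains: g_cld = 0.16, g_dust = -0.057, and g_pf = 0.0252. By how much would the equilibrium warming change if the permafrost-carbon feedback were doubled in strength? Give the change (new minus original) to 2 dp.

0.20 K

Original: g = 0.1282, ΔT = 6/(1−0.1282) = 6.8823 K.
With doubled permafrost-carbon: g' = 0.1534, ΔT' = 6/(1−0.1534) = 7.0872 K.
Change = 7.0872 − 6.8823 = 0.20 K.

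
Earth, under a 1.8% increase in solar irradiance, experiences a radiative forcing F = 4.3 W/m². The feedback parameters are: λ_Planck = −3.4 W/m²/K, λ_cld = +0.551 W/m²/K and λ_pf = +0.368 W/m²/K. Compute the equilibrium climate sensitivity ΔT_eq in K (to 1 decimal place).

1.7 K

Net feedback parameter λ = (−3.4) + (+0.551) + (+0.368) = -2.481 W/m²/K.
ΔT = −F/λ = −4.3/(-2.481) = 1.7 K.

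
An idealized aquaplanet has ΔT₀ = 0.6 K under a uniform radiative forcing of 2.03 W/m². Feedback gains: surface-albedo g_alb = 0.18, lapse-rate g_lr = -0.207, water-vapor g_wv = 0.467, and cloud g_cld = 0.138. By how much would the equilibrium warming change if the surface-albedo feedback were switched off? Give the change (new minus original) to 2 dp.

-0.43 K

Original: g = 0.578, ΔT = 0.6/(1−0.578) = 1.4218 K.
Without surface-albedo: g' = 0.398, ΔT' = 0.6/(1−0.398) = 0.9967 K.
Change = 0.9967 − 1.4218 = -0.43 K.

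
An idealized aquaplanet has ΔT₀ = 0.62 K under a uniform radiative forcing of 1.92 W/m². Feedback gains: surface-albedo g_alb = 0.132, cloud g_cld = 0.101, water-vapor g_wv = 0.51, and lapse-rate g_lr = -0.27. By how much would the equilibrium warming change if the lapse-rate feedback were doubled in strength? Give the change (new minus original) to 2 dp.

-0.40 K

Original: g = 0.473, ΔT = 0.62/(1−0.473) = 1.1765 K.
With doubled lapse-rate: g' = 0.203, ΔT' = 0.62/(1−0.203) = 0.7779 K.
Change = 0.7779 − 1.1765 = -0.40 K.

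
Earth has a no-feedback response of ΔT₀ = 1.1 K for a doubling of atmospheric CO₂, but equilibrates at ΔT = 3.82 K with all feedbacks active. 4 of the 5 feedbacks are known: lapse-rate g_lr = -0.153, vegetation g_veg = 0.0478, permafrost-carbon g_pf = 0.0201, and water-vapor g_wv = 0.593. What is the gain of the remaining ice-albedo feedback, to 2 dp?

Amplification A = ΔT/ΔT₀ = 3.82/1.1 = 3.473.
Total gain g = 1 − 1/A = 1 − 1/3.473 = 0.7121.
Known gains sum to -0.153 + 0.0478 + 0.0201 + 0.593 = 0.5079.
g_ice = 0.7121 − 0.5079 = 0.20.

0.20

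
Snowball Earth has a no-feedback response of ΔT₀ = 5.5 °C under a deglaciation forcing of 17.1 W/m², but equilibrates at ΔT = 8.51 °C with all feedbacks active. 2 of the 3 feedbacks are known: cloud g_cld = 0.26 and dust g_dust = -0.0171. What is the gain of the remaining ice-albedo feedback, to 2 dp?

Amplification A = ΔT/ΔT₀ = 8.51/5.5 = 1.547.
Total gain g = 1 − 1/A = 1 − 1/1.547 = 0.3536.
Known gains sum to 0.26 − 0.0171 = 0.2429.
g_ice = 0.3536 − 0.2429 = 0.11.

0.11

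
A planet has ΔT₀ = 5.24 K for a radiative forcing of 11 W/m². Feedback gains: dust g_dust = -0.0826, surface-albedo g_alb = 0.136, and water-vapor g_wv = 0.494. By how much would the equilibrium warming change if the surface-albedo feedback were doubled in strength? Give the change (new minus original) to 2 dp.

Original: g = 0.5474, ΔT = 5.24/(1−0.5474) = 11.5776 K.
With doubled surface-albedo: g' = 0.6834, ΔT' = 5.24/(1−0.6834) = 16.5509 K.
Change = 16.5509 − 11.5776 = 4.97 K.

4.97 K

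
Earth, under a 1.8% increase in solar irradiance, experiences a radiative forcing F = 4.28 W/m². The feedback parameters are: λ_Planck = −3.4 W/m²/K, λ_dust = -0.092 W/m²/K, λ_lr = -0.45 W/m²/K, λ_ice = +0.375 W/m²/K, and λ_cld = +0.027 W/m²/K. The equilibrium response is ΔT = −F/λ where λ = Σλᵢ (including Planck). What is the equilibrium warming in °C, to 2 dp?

Net feedback parameter λ = (−3.4) + (-0.092) + (-0.45) + (+0.375) + (+0.027) = -3.54 W/m²/K.
ΔT = −F/λ = −4.28/(-3.54) = 1.21 °C.

1.21 °C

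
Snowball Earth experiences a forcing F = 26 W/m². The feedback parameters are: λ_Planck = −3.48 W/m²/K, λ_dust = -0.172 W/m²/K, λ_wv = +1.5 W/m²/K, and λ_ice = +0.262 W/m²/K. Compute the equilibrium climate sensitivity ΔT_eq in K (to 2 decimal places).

13.76 K

Net feedback parameter λ = (−3.48) + (-0.172) + (+1.5) + (+0.262) = -1.89 W/m²/K.
ΔT = −F/λ = −26/(-1.89) = 13.76 K.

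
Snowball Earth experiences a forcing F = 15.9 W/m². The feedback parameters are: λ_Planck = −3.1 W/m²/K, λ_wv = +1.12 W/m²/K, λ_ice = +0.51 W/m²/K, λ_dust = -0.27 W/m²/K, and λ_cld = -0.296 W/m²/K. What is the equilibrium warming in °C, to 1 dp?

Net feedback parameter λ = (−3.1) + (+1.12) + (+0.51) + (-0.27) + (-0.296) = -2.036 W/m²/K.
ΔT = −F/λ = −15.9/(-2.036) = 7.8 °C.

7.8 °C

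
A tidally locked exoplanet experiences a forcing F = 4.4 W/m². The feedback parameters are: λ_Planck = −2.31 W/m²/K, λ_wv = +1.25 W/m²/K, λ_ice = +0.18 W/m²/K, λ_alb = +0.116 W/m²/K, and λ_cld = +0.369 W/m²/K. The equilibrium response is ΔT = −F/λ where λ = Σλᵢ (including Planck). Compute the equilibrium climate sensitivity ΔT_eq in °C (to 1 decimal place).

Net feedback parameter λ = (−2.31) + (+1.25) + (+0.18) + (+0.116) + (+0.369) = -0.395 W/m²/K.
ΔT = −F/λ = −4.4/(-0.395) = 11.1 °C.

11.1 °C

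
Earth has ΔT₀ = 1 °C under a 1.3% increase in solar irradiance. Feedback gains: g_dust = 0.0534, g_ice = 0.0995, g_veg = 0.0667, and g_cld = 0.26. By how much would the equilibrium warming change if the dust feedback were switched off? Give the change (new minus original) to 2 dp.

Original: g = 0.4796, ΔT = 1/(1−0.4796) = 1.9216 °C.
Without dust: g' = 0.4262, ΔT' = 1/(1−0.4262) = 1.7428 °C.
Change = 1.7428 − 1.9216 = -0.18 °C.

-0.18 °C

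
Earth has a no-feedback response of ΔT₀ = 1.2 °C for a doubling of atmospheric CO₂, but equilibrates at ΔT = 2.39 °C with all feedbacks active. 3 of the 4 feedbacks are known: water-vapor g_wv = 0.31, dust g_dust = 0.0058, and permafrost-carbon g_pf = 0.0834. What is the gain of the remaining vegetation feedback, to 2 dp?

Amplification A = ΔT/ΔT₀ = 2.39/1.2 = 1.992.
Total gain g = 1 − 1/A = 1 − 1/1.992 = 0.498.
Known gains sum to 0.31 + 0.0058 + 0.0834 = 0.3992.
g_veg = 0.498 − 0.3992 = 0.10.

0.10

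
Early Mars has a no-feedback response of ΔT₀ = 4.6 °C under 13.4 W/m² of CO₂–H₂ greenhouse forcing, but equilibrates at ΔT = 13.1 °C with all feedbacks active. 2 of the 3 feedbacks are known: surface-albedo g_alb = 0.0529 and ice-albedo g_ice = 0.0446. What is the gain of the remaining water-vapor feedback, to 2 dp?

0.55

Amplification A = ΔT/ΔT₀ = 13.1/4.6 = 2.848.
Total gain g = 1 − 1/A = 1 − 1/2.848 = 0.6489.
Known gains sum to 0.0529 + 0.0446 = 0.0975.
g_wv = 0.6489 − 0.0975 = 0.55.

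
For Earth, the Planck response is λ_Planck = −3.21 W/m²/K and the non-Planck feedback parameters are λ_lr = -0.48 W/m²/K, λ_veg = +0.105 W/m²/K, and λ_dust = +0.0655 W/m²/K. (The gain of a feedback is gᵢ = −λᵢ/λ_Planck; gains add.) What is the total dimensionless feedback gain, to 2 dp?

-0.10

Convert to gains: g_lr = -0.48/3.21 = -0.1495; g_veg = 0.105/3.21 = 0.03271; g_dust = 0.0655/3.21 = 0.0204.
Total gain g = -0.09639.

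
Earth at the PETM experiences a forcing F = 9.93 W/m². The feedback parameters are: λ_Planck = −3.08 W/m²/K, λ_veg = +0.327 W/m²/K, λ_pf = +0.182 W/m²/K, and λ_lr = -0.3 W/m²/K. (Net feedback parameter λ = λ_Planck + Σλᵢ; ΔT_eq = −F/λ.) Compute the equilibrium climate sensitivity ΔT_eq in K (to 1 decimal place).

Net feedback parameter λ = (−3.08) + (+0.327) + (+0.182) + (-0.3) = -2.871 W/m²/K.
ΔT = −F/λ = −9.93/(-2.871) = 3.5 K.

3.5 K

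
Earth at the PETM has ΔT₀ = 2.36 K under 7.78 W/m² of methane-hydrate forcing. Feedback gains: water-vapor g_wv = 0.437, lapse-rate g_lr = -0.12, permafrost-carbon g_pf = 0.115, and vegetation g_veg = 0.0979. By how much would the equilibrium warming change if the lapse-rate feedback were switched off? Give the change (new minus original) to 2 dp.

1.72 K

Original: g = 0.5299, ΔT = 2.36/(1−0.5299) = 5.0202 K.
Without lapse-rate: g' = 0.6499, ΔT' = 2.36/(1−0.6499) = 6.7409 K.
Change = 6.7409 − 5.0202 = 1.72 K.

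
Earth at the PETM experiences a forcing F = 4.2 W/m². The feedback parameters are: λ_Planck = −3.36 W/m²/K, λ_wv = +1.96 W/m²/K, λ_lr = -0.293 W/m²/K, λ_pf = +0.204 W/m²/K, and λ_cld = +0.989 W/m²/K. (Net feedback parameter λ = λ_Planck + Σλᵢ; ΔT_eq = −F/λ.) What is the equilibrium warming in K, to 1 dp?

8.4 K

Net feedback parameter λ = (−3.36) + (+1.96) + (-0.293) + (+0.204) + (+0.989) = -0.5 W/m²/K.
ΔT = −F/λ = −4.2/(-0.5) = 8.4 K.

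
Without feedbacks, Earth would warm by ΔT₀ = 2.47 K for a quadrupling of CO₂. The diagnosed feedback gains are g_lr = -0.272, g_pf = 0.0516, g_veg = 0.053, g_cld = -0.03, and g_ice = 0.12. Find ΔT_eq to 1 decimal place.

Total gain g = -0.272 + 0.0516 + 0.053 − 0.03 + 0.12 = -0.0774.
Amplification A = 1/(1 + 0.0774) = 0.9282.
ΔT = 2.47 × 0.9282 = 2.3 K.

2.3 K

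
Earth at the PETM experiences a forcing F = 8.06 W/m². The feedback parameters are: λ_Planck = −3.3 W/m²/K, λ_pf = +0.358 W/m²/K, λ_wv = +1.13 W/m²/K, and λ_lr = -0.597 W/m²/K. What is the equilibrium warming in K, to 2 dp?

Net feedback parameter λ = (−3.3) + (+0.358) + (+1.13) + (-0.597) = -2.409 W/m²/K.
ΔT = −F/λ = −8.06/(-2.409) = 3.35 K.

3.35 K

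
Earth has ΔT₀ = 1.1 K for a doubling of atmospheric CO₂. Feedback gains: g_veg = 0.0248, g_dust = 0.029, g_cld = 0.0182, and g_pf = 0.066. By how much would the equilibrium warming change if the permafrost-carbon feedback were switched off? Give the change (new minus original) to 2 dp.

-0.09 K

Original: g = 0.138, ΔT = 1.1/(1−0.138) = 1.2761 K.
Without permafrost-carbon: g' = 0.072, ΔT' = 1.1/(1−0.072) = 1.1853 K.
Change = 1.1853 − 1.2761 = -0.09 K.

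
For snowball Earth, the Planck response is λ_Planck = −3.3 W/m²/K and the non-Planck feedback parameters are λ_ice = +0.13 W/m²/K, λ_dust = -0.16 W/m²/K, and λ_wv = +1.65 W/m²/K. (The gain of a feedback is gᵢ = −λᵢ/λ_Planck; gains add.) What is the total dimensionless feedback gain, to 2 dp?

0.49

Convert to gains: g_ice = 0.13/3.3 = 0.03939; g_dust = -0.16/3.3 = -0.04848; g_wv = 1.65/3.3 = 0.5.
Total gain g = 0.49091.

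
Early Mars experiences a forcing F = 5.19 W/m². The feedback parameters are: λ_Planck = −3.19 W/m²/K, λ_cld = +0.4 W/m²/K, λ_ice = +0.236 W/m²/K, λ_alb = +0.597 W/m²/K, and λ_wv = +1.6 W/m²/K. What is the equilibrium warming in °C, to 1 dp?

14.5 °C

Net feedback parameter λ = (−3.19) + (+0.4) + (+0.236) + (+0.597) + (+1.6) = -0.357 W/m²/K.
ΔT = −F/λ = −5.19/(-0.357) = 14.5 °C.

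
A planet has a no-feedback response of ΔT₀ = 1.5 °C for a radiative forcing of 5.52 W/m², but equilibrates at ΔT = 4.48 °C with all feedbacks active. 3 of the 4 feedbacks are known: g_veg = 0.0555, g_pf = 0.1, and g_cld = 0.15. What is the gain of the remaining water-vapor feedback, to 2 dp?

Amplification A = ΔT/ΔT₀ = 4.48/1.5 = 2.987.
Total gain g = 1 − 1/A = 1 − 1/2.987 = 0.6652.
Known gains sum to 0.0555 + 0.1 + 0.15 = 0.3055.
g_wv = 0.6652 − 0.3055 = 0.36.

0.36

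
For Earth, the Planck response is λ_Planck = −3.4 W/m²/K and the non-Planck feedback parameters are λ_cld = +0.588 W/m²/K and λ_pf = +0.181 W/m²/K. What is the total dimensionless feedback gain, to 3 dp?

Convert to gains: g_cld = 0.588/3.4 = 0.1729; g_pf = 0.181/3.4 = 0.05324.
Total gain g = 0.22614.

0.226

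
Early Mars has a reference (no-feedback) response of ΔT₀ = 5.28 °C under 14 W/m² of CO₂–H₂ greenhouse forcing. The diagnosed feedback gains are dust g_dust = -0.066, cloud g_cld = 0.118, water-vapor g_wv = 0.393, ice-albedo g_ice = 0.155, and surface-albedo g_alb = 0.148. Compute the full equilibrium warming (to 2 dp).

Total gain g = -0.066 + 0.118 + 0.393 + 0.155 + 0.148 = 0.748.
Amplification A = 1/(1 − 0.748) = 3.968.
ΔT = 5.28 × 3.968 = 20.95 °C.

20.95 °C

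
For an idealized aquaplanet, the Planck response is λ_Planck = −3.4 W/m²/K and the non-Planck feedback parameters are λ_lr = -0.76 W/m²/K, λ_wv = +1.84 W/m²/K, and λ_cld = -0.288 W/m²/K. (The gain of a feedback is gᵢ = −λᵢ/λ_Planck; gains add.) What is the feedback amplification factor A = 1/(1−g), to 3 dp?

Convert to gains: g_lr = -0.76/3.4 = -0.2235; g_wv = 1.84/3.4 = 0.5412; g_cld = -0.288/3.4 = -0.08471.
Total gain g = 0.23299.
A = 1/(1 − 0.23299) = 1.304.

1.304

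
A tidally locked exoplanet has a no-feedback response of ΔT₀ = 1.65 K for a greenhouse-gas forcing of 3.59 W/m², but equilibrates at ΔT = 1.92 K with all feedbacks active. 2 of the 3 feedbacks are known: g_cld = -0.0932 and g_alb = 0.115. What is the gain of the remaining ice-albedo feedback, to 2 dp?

Amplification A = ΔT/ΔT₀ = 1.92/1.65 = 1.164.
Total gain g = 1 − 1/A = 1 − 1/1.164 = 0.1409.
Known gains sum to -0.0932 + 0.115 = 0.0218.
g_ice = 0.1409 − 0.0218 = 0.12.

0.12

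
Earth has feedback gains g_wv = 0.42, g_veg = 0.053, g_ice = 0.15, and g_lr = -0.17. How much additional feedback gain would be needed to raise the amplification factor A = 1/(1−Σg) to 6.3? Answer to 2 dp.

Current total gain = 0.453.
Target gain for A = 6.3: g* = 1 − 1/6.3 = 0.8413.
Additional gain needed = 0.8413 − 0.453 = 0.39.

0.39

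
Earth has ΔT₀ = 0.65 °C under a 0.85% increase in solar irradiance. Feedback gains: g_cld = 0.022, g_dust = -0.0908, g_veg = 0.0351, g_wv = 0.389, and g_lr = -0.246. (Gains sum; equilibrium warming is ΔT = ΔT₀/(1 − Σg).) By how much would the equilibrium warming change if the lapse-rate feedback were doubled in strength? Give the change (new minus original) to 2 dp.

-0.16 °C

Original: g = 0.1093, ΔT = 0.65/(1−0.1093) = 0.7298 °C.
With doubled lapse-rate: g' = -0.1367, ΔT' = 0.65/(1+0.1367) = 0.5718 °C.
Change = 0.5718 − 0.7298 = -0.16 °C.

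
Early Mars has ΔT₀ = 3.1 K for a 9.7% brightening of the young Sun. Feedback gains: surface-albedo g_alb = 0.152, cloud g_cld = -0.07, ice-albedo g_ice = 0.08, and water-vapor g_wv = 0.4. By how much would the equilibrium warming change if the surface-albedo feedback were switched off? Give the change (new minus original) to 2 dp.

Original: g = 0.562, ΔT = 3.1/(1−0.562) = 7.0776 K.
Without surface-albedo: g' = 0.41, ΔT' = 3.1/(1−0.41) = 5.2542 K.
Change = 5.2542 − 7.0776 = -1.82 K.

-1.82 K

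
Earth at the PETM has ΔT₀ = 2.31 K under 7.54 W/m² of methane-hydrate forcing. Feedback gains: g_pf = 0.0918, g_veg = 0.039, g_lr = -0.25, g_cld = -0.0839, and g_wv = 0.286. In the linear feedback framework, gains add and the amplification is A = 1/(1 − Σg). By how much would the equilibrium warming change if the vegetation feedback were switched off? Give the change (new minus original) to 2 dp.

-0.10 K

Original: g = 0.0829, ΔT = 2.31/(1−0.0829) = 2.5188 K.
Without vegetation: g' = 0.0439, ΔT' = 2.31/(1−0.0439) = 2.4161 K.
Change = 2.4161 − 2.5188 = -0.10 K.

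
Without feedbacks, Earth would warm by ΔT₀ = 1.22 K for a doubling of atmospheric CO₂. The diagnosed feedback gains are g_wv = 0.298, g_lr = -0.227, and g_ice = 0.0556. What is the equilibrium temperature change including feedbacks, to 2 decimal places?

1.40 K

Total gain g = 0.298 − 0.227 + 0.0556 = 0.1266.
Amplification A = 1/(1 − 0.1266) = 1.145.
ΔT = 1.22 × 1.145 = 1.40 K.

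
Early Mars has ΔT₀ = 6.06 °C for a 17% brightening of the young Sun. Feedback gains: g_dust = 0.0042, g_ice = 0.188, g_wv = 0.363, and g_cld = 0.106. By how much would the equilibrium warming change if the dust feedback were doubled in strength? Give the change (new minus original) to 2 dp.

Original: g = 0.6612, ΔT = 6.06/(1−0.6612) = 17.8867 °C.
With doubled dust: g' = 0.6654, ΔT' = 6.06/(1−0.6654) = 18.1112 °C.
Change = 18.1112 − 17.8867 = 0.22 °C.

0.22 °C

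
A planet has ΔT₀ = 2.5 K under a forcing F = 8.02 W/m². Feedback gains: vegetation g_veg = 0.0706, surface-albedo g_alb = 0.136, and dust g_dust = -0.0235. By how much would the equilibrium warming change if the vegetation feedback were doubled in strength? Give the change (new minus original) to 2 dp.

0.29 K

Original: g = 0.1831, ΔT = 2.5/(1−0.1831) = 3.0604 K.
With doubled vegetation: g' = 0.2537, ΔT' = 2.5/(1−0.2537) = 3.3499 K.
Change = 3.3499 − 3.0604 = 0.29 K.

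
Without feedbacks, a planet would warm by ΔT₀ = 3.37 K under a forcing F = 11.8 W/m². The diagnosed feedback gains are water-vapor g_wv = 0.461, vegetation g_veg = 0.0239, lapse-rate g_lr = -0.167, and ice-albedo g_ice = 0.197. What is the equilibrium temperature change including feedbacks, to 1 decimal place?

6.9 K

Total gain g = 0.461 + 0.0239 − 0.167 + 0.197 = 0.5149.
Amplification A = 1/(1 − 0.5149) = 2.061.
ΔT = 3.37 × 2.061 = 6.9 K.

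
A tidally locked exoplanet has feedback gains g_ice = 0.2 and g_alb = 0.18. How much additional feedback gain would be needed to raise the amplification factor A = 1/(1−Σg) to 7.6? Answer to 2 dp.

0.49

Current total gain = 0.38.
Target gain for A = 7.6: g* = 1 − 1/7.6 = 0.8684.
Additional gain needed = 0.8684 − 0.38 = 0.49.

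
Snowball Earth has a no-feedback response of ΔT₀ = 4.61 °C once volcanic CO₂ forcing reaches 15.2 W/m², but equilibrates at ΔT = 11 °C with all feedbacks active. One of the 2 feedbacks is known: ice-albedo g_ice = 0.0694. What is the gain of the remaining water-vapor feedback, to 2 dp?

0.51

Amplification A = ΔT/ΔT₀ = 11/4.61 = 2.386.
Total gain g = 1 − 1/A = 1 − 1/2.386 = 0.5809.
The known gain is 0.0694.
g_wv = 0.5809 − 0.0694 = 0.51.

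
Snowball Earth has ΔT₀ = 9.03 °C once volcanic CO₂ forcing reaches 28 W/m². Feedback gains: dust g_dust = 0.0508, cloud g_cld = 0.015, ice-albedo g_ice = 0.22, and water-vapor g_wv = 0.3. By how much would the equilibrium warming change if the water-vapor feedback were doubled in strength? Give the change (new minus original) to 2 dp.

Original: g = 0.5858, ΔT = 9.03/(1−0.5858) = 21.8011 °C.
With doubled water-vapor: g' = 0.8858, ΔT' = 9.03/(1−0.8858) = 79.0718 °C.
Change = 79.0718 − 21.8011 = 57.27 °C.

57.27 °C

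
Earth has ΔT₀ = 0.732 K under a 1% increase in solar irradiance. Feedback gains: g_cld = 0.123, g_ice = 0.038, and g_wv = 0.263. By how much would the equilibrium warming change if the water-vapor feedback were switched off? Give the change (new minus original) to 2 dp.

-0.40 K

Original: g = 0.424, ΔT = 0.732/(1−0.424) = 1.2708 K.
Without water-vapor: g' = 0.161, ΔT' = 0.732/(1−0.161) = 0.8725 K.
Change = 0.8725 − 1.2708 = -0.40 K.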